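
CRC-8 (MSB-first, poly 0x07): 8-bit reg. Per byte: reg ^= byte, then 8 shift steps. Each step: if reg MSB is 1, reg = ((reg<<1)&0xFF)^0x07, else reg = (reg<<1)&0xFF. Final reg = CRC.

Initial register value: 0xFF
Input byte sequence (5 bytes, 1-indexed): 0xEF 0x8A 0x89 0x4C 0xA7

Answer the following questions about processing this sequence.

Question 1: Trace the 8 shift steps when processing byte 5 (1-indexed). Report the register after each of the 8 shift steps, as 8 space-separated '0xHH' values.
Answer: 0x4F 0x9E 0x3B 0x76 0xEC 0xDF 0xB9 0x75

Derivation:
After byte 1 (0xEF): reg=0x70
After byte 2 (0x8A): reg=0xE8
After byte 3 (0x89): reg=0x20
After byte 4 (0x4C): reg=0x03
Register before byte 5: 0x03
After XOR with byte 0xA7: 0xA4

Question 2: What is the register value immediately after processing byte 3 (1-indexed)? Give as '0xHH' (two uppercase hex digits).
Answer: 0x20

Derivation:
After byte 1 (0xEF): reg=0x70
After byte 2 (0x8A): reg=0xE8
After byte 3 (0x89): reg=0x20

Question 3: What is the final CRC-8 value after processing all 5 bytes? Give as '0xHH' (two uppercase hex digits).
Answer: 0x75

Derivation:
After byte 1 (0xEF): reg=0x70
After byte 2 (0x8A): reg=0xE8
After byte 3 (0x89): reg=0x20
After byte 4 (0x4C): reg=0x03
After byte 5 (0xA7): reg=0x75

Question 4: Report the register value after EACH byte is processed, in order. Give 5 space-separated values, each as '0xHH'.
0x70 0xE8 0x20 0x03 0x75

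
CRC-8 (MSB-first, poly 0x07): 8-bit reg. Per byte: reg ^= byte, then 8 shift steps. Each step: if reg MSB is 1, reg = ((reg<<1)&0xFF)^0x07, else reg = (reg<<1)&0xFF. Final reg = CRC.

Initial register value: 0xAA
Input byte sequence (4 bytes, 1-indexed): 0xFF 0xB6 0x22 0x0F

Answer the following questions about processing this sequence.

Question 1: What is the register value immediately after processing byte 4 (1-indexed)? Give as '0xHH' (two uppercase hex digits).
After byte 1 (0xFF): reg=0xAC
After byte 2 (0xB6): reg=0x46
After byte 3 (0x22): reg=0x3B
After byte 4 (0x0F): reg=0x8C

Answer: 0x8C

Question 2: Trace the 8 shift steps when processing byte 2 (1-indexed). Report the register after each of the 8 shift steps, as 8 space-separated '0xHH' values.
After byte 1 (0xFF): reg=0xAC
Register before byte 2: 0xAC
After XOR with byte 0xB6: 0x1A

Answer: 0x34 0x68 0xD0 0xA7 0x49 0x92 0x23 0x46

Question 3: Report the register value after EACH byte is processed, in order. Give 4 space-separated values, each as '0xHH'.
0xAC 0x46 0x3B 0x8C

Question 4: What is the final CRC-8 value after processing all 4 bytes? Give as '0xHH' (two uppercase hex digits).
After byte 1 (0xFF): reg=0xAC
After byte 2 (0xB6): reg=0x46
After byte 3 (0x22): reg=0x3B
After byte 4 (0x0F): reg=0x8C

Answer: 0x8C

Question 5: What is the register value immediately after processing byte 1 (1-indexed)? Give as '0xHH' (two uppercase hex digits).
Answer: 0xAC

Derivation:
After byte 1 (0xFF): reg=0xAC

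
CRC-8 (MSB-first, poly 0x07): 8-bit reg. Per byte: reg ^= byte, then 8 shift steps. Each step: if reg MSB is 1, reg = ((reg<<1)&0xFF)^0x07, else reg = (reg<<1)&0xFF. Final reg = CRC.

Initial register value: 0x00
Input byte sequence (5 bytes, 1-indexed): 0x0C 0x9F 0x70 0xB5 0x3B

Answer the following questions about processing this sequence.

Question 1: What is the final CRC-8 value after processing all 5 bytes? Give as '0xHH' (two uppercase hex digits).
After byte 1 (0x0C): reg=0x24
After byte 2 (0x9F): reg=0x28
After byte 3 (0x70): reg=0x8F
After byte 4 (0xB5): reg=0xA6
After byte 5 (0x3B): reg=0xDA

Answer: 0xDA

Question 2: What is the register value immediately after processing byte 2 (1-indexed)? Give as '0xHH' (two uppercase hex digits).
After byte 1 (0x0C): reg=0x24
After byte 2 (0x9F): reg=0x28

Answer: 0x28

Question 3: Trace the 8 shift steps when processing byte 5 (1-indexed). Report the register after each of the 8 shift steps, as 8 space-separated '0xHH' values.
Answer: 0x3D 0x7A 0xF4 0xEF 0xD9 0xB5 0x6D 0xDA

Derivation:
After byte 1 (0x0C): reg=0x24
After byte 2 (0x9F): reg=0x28
After byte 3 (0x70): reg=0x8F
After byte 4 (0xB5): reg=0xA6
Register before byte 5: 0xA6
After XOR with byte 0x3B: 0x9D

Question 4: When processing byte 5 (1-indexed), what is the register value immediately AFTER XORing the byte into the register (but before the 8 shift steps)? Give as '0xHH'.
Answer: 0x9D

Derivation:
Register before byte 5: 0xA6
Byte 5: 0x3B
0xA6 XOR 0x3B = 0x9D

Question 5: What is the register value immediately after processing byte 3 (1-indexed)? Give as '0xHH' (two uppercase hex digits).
After byte 1 (0x0C): reg=0x24
After byte 2 (0x9F): reg=0x28
After byte 3 (0x70): reg=0x8F

Answer: 0x8F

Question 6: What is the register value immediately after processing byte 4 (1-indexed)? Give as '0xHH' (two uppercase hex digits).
After byte 1 (0x0C): reg=0x24
After byte 2 (0x9F): reg=0x28
After byte 3 (0x70): reg=0x8F
After byte 4 (0xB5): reg=0xA6

Answer: 0xA6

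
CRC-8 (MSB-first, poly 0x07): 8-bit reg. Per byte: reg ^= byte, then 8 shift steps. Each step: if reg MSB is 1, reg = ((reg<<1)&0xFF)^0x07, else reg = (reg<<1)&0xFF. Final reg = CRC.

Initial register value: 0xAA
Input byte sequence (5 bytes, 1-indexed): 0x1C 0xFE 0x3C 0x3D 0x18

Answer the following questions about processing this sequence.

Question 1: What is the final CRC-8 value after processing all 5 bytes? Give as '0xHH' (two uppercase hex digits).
Answer: 0x0E

Derivation:
After byte 1 (0x1C): reg=0x0B
After byte 2 (0xFE): reg=0xC5
After byte 3 (0x3C): reg=0xE1
After byte 4 (0x3D): reg=0x1A
After byte 5 (0x18): reg=0x0E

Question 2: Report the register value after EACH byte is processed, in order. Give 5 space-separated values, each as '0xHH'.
0x0B 0xC5 0xE1 0x1A 0x0E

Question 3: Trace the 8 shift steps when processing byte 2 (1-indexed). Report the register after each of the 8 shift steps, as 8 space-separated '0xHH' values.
Answer: 0xED 0xDD 0xBD 0x7D 0xFA 0xF3 0xE1 0xC5

Derivation:
After byte 1 (0x1C): reg=0x0B
Register before byte 2: 0x0B
After XOR with byte 0xFE: 0xF5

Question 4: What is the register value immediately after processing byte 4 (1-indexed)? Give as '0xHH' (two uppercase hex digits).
After byte 1 (0x1C): reg=0x0B
After byte 2 (0xFE): reg=0xC5
After byte 3 (0x3C): reg=0xE1
After byte 4 (0x3D): reg=0x1A

Answer: 0x1A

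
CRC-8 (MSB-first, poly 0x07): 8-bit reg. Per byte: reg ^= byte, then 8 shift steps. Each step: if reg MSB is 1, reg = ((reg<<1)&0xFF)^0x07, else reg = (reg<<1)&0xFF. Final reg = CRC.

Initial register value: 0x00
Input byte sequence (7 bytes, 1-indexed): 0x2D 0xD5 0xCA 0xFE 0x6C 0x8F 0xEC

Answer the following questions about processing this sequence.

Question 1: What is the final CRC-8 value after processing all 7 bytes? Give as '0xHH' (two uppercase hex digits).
Answer: 0xED

Derivation:
After byte 1 (0x2D): reg=0xC3
After byte 2 (0xD5): reg=0x62
After byte 3 (0xCA): reg=0x51
After byte 4 (0xFE): reg=0x44
After byte 5 (0x6C): reg=0xD8
After byte 6 (0x8F): reg=0xA2
After byte 7 (0xEC): reg=0xED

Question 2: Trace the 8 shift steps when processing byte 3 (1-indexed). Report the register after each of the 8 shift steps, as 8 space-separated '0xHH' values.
Answer: 0x57 0xAE 0x5B 0xB6 0x6B 0xD6 0xAB 0x51

Derivation:
After byte 1 (0x2D): reg=0xC3
After byte 2 (0xD5): reg=0x62
Register before byte 3: 0x62
After XOR with byte 0xCA: 0xA8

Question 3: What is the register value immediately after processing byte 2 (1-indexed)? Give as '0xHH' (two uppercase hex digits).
After byte 1 (0x2D): reg=0xC3
After byte 2 (0xD5): reg=0x62

Answer: 0x62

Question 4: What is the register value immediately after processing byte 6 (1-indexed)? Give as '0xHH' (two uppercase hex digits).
After byte 1 (0x2D): reg=0xC3
After byte 2 (0xD5): reg=0x62
After byte 3 (0xCA): reg=0x51
After byte 4 (0xFE): reg=0x44
After byte 5 (0x6C): reg=0xD8
After byte 6 (0x8F): reg=0xA2

Answer: 0xA2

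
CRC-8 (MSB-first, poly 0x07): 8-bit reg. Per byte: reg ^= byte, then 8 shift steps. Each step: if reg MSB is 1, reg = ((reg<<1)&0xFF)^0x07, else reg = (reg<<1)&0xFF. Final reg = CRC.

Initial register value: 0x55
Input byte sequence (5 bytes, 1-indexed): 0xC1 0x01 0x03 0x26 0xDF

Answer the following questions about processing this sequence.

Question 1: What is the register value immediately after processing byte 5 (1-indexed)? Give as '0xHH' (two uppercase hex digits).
After byte 1 (0xC1): reg=0xE5
After byte 2 (0x01): reg=0xB2
After byte 3 (0x03): reg=0x1E
After byte 4 (0x26): reg=0xA8
After byte 5 (0xDF): reg=0x42

Answer: 0x42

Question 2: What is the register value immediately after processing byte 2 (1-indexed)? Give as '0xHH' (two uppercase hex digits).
After byte 1 (0xC1): reg=0xE5
After byte 2 (0x01): reg=0xB2

Answer: 0xB2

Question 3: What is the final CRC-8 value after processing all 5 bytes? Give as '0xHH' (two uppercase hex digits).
After byte 1 (0xC1): reg=0xE5
After byte 2 (0x01): reg=0xB2
After byte 3 (0x03): reg=0x1E
After byte 4 (0x26): reg=0xA8
After byte 5 (0xDF): reg=0x42

Answer: 0x42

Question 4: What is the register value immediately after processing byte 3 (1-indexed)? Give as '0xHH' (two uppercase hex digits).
Answer: 0x1E

Derivation:
After byte 1 (0xC1): reg=0xE5
After byte 2 (0x01): reg=0xB2
After byte 3 (0x03): reg=0x1E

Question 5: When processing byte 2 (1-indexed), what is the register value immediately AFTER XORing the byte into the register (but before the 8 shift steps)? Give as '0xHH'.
Register before byte 2: 0xE5
Byte 2: 0x01
0xE5 XOR 0x01 = 0xE4

Answer: 0xE4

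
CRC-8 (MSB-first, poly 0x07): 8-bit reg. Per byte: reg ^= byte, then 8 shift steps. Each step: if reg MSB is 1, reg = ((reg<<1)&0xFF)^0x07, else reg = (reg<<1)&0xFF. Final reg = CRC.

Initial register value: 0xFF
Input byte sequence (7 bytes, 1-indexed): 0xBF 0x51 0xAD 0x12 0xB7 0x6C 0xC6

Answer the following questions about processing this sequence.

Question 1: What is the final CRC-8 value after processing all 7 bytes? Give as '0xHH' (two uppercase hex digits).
Answer: 0x61

Derivation:
After byte 1 (0xBF): reg=0xC7
After byte 2 (0x51): reg=0xEB
After byte 3 (0xAD): reg=0xD5
After byte 4 (0x12): reg=0x5B
After byte 5 (0xB7): reg=0x8A
After byte 6 (0x6C): reg=0xBC
After byte 7 (0xC6): reg=0x61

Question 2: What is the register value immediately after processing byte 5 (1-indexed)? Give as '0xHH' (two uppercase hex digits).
After byte 1 (0xBF): reg=0xC7
After byte 2 (0x51): reg=0xEB
After byte 3 (0xAD): reg=0xD5
After byte 4 (0x12): reg=0x5B
After byte 5 (0xB7): reg=0x8A

Answer: 0x8A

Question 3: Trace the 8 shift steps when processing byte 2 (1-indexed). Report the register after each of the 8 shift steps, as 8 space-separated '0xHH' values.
Answer: 0x2B 0x56 0xAC 0x5F 0xBE 0x7B 0xF6 0xEB

Derivation:
After byte 1 (0xBF): reg=0xC7
Register before byte 2: 0xC7
After XOR with byte 0x51: 0x96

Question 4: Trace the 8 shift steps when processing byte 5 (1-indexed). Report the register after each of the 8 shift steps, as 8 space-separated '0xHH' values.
After byte 1 (0xBF): reg=0xC7
After byte 2 (0x51): reg=0xEB
After byte 3 (0xAD): reg=0xD5
After byte 4 (0x12): reg=0x5B
Register before byte 5: 0x5B
After XOR with byte 0xB7: 0xEC

Answer: 0xDF 0xB9 0x75 0xEA 0xD3 0xA1 0x45 0x8A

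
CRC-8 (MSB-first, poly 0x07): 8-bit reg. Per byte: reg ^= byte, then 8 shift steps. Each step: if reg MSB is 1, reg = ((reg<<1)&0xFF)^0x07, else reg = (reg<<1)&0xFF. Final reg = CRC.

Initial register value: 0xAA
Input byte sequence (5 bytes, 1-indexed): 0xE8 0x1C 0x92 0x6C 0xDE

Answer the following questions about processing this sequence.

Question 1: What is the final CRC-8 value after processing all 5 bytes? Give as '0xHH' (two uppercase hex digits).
Answer: 0xE1

Derivation:
After byte 1 (0xE8): reg=0xC9
After byte 2 (0x1C): reg=0x25
After byte 3 (0x92): reg=0x0C
After byte 4 (0x6C): reg=0x27
After byte 5 (0xDE): reg=0xE1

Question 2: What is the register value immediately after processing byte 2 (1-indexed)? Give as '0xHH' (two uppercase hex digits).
Answer: 0x25

Derivation:
After byte 1 (0xE8): reg=0xC9
After byte 2 (0x1C): reg=0x25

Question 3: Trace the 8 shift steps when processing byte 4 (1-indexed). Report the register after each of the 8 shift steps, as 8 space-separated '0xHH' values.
After byte 1 (0xE8): reg=0xC9
After byte 2 (0x1C): reg=0x25
After byte 3 (0x92): reg=0x0C
Register before byte 4: 0x0C
After XOR with byte 0x6C: 0x60

Answer: 0xC0 0x87 0x09 0x12 0x24 0x48 0x90 0x27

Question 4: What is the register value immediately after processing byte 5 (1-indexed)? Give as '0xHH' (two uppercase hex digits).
After byte 1 (0xE8): reg=0xC9
After byte 2 (0x1C): reg=0x25
After byte 3 (0x92): reg=0x0C
After byte 4 (0x6C): reg=0x27
After byte 5 (0xDE): reg=0xE1

Answer: 0xE1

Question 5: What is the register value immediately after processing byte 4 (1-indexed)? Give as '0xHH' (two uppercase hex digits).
Answer: 0x27

Derivation:
After byte 1 (0xE8): reg=0xC9
After byte 2 (0x1C): reg=0x25
After byte 3 (0x92): reg=0x0C
After byte 4 (0x6C): reg=0x27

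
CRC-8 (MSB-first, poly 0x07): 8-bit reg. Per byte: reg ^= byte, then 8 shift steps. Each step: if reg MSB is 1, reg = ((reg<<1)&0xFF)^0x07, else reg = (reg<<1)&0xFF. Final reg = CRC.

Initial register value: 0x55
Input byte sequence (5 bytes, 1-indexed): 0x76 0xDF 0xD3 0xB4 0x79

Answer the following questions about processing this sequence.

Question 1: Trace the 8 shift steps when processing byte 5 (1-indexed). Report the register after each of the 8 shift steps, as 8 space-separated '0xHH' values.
Answer: 0xCA 0x93 0x21 0x42 0x84 0x0F 0x1E 0x3C

Derivation:
After byte 1 (0x76): reg=0xE9
After byte 2 (0xDF): reg=0x82
After byte 3 (0xD3): reg=0xB0
After byte 4 (0xB4): reg=0x1C
Register before byte 5: 0x1C
After XOR with byte 0x79: 0x65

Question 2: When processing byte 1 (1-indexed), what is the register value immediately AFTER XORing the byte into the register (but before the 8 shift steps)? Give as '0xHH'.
Answer: 0x23

Derivation:
Register before byte 1: 0x55
Byte 1: 0x76
0x55 XOR 0x76 = 0x23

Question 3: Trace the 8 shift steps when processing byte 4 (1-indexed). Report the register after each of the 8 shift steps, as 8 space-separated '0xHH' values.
After byte 1 (0x76): reg=0xE9
After byte 2 (0xDF): reg=0x82
After byte 3 (0xD3): reg=0xB0
Register before byte 4: 0xB0
After XOR with byte 0xB4: 0x04

Answer: 0x08 0x10 0x20 0x40 0x80 0x07 0x0E 0x1C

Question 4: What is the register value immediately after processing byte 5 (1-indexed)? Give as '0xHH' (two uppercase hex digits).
After byte 1 (0x76): reg=0xE9
After byte 2 (0xDF): reg=0x82
After byte 3 (0xD3): reg=0xB0
After byte 4 (0xB4): reg=0x1C
After byte 5 (0x79): reg=0x3C

Answer: 0x3C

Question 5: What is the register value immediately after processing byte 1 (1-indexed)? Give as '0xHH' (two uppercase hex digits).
After byte 1 (0x76): reg=0xE9

Answer: 0xE9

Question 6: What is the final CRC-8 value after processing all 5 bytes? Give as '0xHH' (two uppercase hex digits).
After byte 1 (0x76): reg=0xE9
After byte 2 (0xDF): reg=0x82
After byte 3 (0xD3): reg=0xB0
After byte 4 (0xB4): reg=0x1C
After byte 5 (0x79): reg=0x3C

Answer: 0x3C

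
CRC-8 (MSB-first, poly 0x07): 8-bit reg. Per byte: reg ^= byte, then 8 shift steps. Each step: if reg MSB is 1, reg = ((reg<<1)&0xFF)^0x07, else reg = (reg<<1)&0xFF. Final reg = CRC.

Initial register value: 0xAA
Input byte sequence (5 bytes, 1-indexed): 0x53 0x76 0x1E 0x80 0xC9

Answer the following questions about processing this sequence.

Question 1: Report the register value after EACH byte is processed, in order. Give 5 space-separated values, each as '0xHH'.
0xE1 0xEC 0xD0 0xB7 0x7D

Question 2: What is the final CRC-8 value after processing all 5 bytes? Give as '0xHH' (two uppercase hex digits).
After byte 1 (0x53): reg=0xE1
After byte 2 (0x76): reg=0xEC
After byte 3 (0x1E): reg=0xD0
After byte 4 (0x80): reg=0xB7
After byte 5 (0xC9): reg=0x7D

Answer: 0x7D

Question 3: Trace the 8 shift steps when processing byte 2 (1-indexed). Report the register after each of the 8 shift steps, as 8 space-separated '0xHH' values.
Answer: 0x29 0x52 0xA4 0x4F 0x9E 0x3B 0x76 0xEC

Derivation:
After byte 1 (0x53): reg=0xE1
Register before byte 2: 0xE1
After XOR with byte 0x76: 0x97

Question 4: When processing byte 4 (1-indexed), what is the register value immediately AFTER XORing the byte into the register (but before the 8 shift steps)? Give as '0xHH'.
Register before byte 4: 0xD0
Byte 4: 0x80
0xD0 XOR 0x80 = 0x50

Answer: 0x50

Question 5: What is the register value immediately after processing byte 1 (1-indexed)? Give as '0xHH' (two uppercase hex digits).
Answer: 0xE1

Derivation:
After byte 1 (0x53): reg=0xE1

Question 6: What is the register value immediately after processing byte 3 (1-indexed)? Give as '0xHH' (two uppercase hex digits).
Answer: 0xD0

Derivation:
After byte 1 (0x53): reg=0xE1
After byte 2 (0x76): reg=0xEC
After byte 3 (0x1E): reg=0xD0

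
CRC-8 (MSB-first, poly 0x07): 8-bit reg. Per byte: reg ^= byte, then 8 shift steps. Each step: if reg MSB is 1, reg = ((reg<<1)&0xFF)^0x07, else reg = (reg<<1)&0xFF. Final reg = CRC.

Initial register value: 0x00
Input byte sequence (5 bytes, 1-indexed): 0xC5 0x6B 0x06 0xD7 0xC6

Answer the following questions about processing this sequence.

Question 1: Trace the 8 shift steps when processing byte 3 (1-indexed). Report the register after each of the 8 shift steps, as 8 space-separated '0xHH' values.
Answer: 0x7F 0xFE 0xFB 0xF1 0xE5 0xCD 0x9D 0x3D

Derivation:
After byte 1 (0xC5): reg=0x55
After byte 2 (0x6B): reg=0xBA
Register before byte 3: 0xBA
After XOR with byte 0x06: 0xBC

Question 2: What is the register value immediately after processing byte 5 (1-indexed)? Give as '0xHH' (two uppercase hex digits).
Answer: 0x9D

Derivation:
After byte 1 (0xC5): reg=0x55
After byte 2 (0x6B): reg=0xBA
After byte 3 (0x06): reg=0x3D
After byte 4 (0xD7): reg=0x98
After byte 5 (0xC6): reg=0x9D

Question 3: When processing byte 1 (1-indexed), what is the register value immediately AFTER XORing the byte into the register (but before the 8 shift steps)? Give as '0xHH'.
Register before byte 1: 0x00
Byte 1: 0xC5
0x00 XOR 0xC5 = 0xC5

Answer: 0xC5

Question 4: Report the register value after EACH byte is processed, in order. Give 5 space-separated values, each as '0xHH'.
0x55 0xBA 0x3D 0x98 0x9D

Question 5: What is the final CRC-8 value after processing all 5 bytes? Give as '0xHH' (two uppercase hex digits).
Answer: 0x9D

Derivation:
After byte 1 (0xC5): reg=0x55
After byte 2 (0x6B): reg=0xBA
After byte 3 (0x06): reg=0x3D
After byte 4 (0xD7): reg=0x98
After byte 5 (0xC6): reg=0x9D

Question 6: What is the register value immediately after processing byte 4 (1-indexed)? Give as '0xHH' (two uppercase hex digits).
After byte 1 (0xC5): reg=0x55
After byte 2 (0x6B): reg=0xBA
After byte 3 (0x06): reg=0x3D
After byte 4 (0xD7): reg=0x98

Answer: 0x98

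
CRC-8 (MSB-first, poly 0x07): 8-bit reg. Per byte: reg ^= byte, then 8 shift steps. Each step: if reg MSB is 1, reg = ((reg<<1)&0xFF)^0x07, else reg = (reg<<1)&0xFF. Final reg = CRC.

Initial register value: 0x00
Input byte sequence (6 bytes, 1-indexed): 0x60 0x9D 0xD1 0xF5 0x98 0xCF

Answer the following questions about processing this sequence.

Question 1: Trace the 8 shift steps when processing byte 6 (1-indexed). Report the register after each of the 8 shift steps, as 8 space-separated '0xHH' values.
Answer: 0x36 0x6C 0xD8 0xB7 0x69 0xD2 0xA3 0x41

Derivation:
After byte 1 (0x60): reg=0x27
After byte 2 (0x9D): reg=0x2F
After byte 3 (0xD1): reg=0xF4
After byte 4 (0xF5): reg=0x07
After byte 5 (0x98): reg=0xD4
Register before byte 6: 0xD4
After XOR with byte 0xCF: 0x1B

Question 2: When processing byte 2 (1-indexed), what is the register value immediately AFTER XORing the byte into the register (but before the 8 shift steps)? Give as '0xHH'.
Register before byte 2: 0x27
Byte 2: 0x9D
0x27 XOR 0x9D = 0xBA

Answer: 0xBA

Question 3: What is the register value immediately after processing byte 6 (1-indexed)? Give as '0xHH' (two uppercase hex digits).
Answer: 0x41

Derivation:
After byte 1 (0x60): reg=0x27
After byte 2 (0x9D): reg=0x2F
After byte 3 (0xD1): reg=0xF4
After byte 4 (0xF5): reg=0x07
After byte 5 (0x98): reg=0xD4
After byte 6 (0xCF): reg=0x41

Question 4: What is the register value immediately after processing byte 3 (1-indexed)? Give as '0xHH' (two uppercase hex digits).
Answer: 0xF4

Derivation:
After byte 1 (0x60): reg=0x27
After byte 2 (0x9D): reg=0x2F
After byte 3 (0xD1): reg=0xF4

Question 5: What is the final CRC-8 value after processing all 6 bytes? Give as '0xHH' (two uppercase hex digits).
After byte 1 (0x60): reg=0x27
After byte 2 (0x9D): reg=0x2F
After byte 3 (0xD1): reg=0xF4
After byte 4 (0xF5): reg=0x07
After byte 5 (0x98): reg=0xD4
After byte 6 (0xCF): reg=0x41

Answer: 0x41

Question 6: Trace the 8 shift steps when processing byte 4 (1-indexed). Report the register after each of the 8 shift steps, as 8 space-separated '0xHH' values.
After byte 1 (0x60): reg=0x27
After byte 2 (0x9D): reg=0x2F
After byte 3 (0xD1): reg=0xF4
Register before byte 4: 0xF4
After XOR with byte 0xF5: 0x01

Answer: 0x02 0x04 0x08 0x10 0x20 0x40 0x80 0x07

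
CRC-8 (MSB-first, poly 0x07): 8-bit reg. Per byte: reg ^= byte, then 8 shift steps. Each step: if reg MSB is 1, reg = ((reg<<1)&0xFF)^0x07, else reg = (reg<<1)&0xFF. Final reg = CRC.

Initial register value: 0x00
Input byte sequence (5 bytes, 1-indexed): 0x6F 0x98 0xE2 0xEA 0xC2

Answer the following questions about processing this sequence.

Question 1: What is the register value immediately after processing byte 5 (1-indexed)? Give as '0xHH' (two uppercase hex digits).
After byte 1 (0x6F): reg=0x0A
After byte 2 (0x98): reg=0xF7
After byte 3 (0xE2): reg=0x6B
After byte 4 (0xEA): reg=0x8E
After byte 5 (0xC2): reg=0xE3

Answer: 0xE3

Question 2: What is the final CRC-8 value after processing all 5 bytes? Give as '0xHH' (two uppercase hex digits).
Answer: 0xE3

Derivation:
After byte 1 (0x6F): reg=0x0A
After byte 2 (0x98): reg=0xF7
After byte 3 (0xE2): reg=0x6B
After byte 4 (0xEA): reg=0x8E
After byte 5 (0xC2): reg=0xE3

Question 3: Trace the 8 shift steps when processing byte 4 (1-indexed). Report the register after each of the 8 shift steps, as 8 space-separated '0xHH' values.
Answer: 0x05 0x0A 0x14 0x28 0x50 0xA0 0x47 0x8E

Derivation:
After byte 1 (0x6F): reg=0x0A
After byte 2 (0x98): reg=0xF7
After byte 3 (0xE2): reg=0x6B
Register before byte 4: 0x6B
After XOR with byte 0xEA: 0x81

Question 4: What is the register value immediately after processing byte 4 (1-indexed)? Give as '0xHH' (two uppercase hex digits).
Answer: 0x8E

Derivation:
After byte 1 (0x6F): reg=0x0A
After byte 2 (0x98): reg=0xF7
After byte 3 (0xE2): reg=0x6B
After byte 4 (0xEA): reg=0x8E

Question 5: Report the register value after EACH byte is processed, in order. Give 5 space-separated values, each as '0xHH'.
0x0A 0xF7 0x6B 0x8E 0xE3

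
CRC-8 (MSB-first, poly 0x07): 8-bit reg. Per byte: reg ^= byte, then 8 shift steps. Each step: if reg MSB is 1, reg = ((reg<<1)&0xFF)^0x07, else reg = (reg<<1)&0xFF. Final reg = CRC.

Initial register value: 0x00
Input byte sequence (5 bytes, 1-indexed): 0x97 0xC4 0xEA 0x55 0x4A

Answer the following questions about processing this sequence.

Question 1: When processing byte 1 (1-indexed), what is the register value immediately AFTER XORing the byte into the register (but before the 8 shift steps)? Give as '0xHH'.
Register before byte 1: 0x00
Byte 1: 0x97
0x00 XOR 0x97 = 0x97

Answer: 0x97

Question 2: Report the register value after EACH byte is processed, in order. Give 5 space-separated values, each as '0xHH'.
0xEC 0xD8 0x9E 0x7F 0x8B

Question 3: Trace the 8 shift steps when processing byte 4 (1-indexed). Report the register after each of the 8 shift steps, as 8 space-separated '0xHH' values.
Answer: 0x91 0x25 0x4A 0x94 0x2F 0x5E 0xBC 0x7F

Derivation:
After byte 1 (0x97): reg=0xEC
After byte 2 (0xC4): reg=0xD8
After byte 3 (0xEA): reg=0x9E
Register before byte 4: 0x9E
After XOR with byte 0x55: 0xCB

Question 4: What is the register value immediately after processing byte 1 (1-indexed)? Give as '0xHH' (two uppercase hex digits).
Answer: 0xEC

Derivation:
After byte 1 (0x97): reg=0xEC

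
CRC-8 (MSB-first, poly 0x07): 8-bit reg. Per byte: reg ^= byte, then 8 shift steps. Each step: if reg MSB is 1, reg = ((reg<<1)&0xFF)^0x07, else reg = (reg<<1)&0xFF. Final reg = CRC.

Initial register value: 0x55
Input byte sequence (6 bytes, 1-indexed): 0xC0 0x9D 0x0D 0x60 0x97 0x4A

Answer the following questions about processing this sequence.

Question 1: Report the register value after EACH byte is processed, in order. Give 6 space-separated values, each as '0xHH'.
0xE2 0x7A 0x42 0xEE 0x68 0xEE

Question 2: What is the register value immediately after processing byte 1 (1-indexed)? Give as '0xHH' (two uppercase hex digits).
Answer: 0xE2

Derivation:
After byte 1 (0xC0): reg=0xE2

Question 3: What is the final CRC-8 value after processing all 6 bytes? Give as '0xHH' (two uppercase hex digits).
After byte 1 (0xC0): reg=0xE2
After byte 2 (0x9D): reg=0x7A
After byte 3 (0x0D): reg=0x42
After byte 4 (0x60): reg=0xEE
After byte 5 (0x97): reg=0x68
After byte 6 (0x4A): reg=0xEE

Answer: 0xEE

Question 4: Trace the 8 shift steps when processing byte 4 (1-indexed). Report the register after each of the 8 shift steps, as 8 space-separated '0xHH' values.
Answer: 0x44 0x88 0x17 0x2E 0x5C 0xB8 0x77 0xEE

Derivation:
After byte 1 (0xC0): reg=0xE2
After byte 2 (0x9D): reg=0x7A
After byte 3 (0x0D): reg=0x42
Register before byte 4: 0x42
After XOR with byte 0x60: 0x22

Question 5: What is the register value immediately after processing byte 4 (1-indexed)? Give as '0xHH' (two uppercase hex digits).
After byte 1 (0xC0): reg=0xE2
After byte 2 (0x9D): reg=0x7A
After byte 3 (0x0D): reg=0x42
After byte 4 (0x60): reg=0xEE

Answer: 0xEE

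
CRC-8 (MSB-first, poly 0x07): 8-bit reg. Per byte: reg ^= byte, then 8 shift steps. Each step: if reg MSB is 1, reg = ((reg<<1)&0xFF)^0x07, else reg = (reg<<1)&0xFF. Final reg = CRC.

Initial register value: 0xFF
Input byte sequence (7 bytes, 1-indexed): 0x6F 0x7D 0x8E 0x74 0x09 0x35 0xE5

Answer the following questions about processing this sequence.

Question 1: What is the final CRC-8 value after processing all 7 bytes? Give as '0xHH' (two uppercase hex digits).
Answer: 0xD0

Derivation:
After byte 1 (0x6F): reg=0xF9
After byte 2 (0x7D): reg=0x95
After byte 3 (0x8E): reg=0x41
After byte 4 (0x74): reg=0x8B
After byte 5 (0x09): reg=0x87
After byte 6 (0x35): reg=0x17
After byte 7 (0xE5): reg=0xD0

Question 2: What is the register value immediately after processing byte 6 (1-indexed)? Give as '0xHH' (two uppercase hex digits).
Answer: 0x17

Derivation:
After byte 1 (0x6F): reg=0xF9
After byte 2 (0x7D): reg=0x95
After byte 3 (0x8E): reg=0x41
After byte 4 (0x74): reg=0x8B
After byte 5 (0x09): reg=0x87
After byte 6 (0x35): reg=0x17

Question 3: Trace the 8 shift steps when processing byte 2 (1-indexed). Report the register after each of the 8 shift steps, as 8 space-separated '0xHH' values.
Answer: 0x0F 0x1E 0x3C 0x78 0xF0 0xE7 0xC9 0x95

Derivation:
After byte 1 (0x6F): reg=0xF9
Register before byte 2: 0xF9
After XOR with byte 0x7D: 0x84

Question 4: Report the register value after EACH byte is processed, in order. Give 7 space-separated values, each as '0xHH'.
0xF9 0x95 0x41 0x8B 0x87 0x17 0xD0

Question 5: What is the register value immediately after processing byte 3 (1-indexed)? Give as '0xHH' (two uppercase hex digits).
Answer: 0x41

Derivation:
After byte 1 (0x6F): reg=0xF9
After byte 2 (0x7D): reg=0x95
After byte 3 (0x8E): reg=0x41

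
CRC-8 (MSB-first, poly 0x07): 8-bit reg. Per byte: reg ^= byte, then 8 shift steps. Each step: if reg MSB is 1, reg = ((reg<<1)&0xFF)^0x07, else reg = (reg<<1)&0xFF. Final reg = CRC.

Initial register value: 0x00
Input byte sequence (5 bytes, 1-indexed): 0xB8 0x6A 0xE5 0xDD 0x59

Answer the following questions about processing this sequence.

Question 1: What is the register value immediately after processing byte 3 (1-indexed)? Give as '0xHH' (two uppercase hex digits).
After byte 1 (0xB8): reg=0x21
After byte 2 (0x6A): reg=0xF6
After byte 3 (0xE5): reg=0x79

Answer: 0x79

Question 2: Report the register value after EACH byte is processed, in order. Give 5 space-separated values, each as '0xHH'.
0x21 0xF6 0x79 0x75 0xC4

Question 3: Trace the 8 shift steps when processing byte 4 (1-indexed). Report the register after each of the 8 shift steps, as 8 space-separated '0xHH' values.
Answer: 0x4F 0x9E 0x3B 0x76 0xEC 0xDF 0xB9 0x75

Derivation:
After byte 1 (0xB8): reg=0x21
After byte 2 (0x6A): reg=0xF6
After byte 3 (0xE5): reg=0x79
Register before byte 4: 0x79
After XOR with byte 0xDD: 0xA4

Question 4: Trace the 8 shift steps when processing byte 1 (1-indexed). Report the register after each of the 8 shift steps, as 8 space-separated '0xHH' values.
Register before byte 1: 0x00
After XOR with byte 0xB8: 0xB8

Answer: 0x77 0xEE 0xDB 0xB1 0x65 0xCA 0x93 0x21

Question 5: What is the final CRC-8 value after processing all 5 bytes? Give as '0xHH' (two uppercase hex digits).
Answer: 0xC4

Derivation:
After byte 1 (0xB8): reg=0x21
After byte 2 (0x6A): reg=0xF6
After byte 3 (0xE5): reg=0x79
After byte 4 (0xDD): reg=0x75
After byte 5 (0x59): reg=0xC4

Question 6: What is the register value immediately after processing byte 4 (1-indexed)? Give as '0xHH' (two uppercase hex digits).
After byte 1 (0xB8): reg=0x21
After byte 2 (0x6A): reg=0xF6
After byte 3 (0xE5): reg=0x79
After byte 4 (0xDD): reg=0x75

Answer: 0x75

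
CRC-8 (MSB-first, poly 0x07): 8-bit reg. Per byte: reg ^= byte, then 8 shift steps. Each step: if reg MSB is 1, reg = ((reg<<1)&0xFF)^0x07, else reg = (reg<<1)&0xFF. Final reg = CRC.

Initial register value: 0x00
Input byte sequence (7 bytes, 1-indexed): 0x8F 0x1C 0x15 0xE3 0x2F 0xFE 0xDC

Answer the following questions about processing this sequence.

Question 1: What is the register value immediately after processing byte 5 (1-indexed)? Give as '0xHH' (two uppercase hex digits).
Answer: 0xFB

Derivation:
After byte 1 (0x8F): reg=0xA4
After byte 2 (0x1C): reg=0x21
After byte 3 (0x15): reg=0x8C
After byte 4 (0xE3): reg=0x0A
After byte 5 (0x2F): reg=0xFB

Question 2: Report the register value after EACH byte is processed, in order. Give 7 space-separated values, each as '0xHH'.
0xA4 0x21 0x8C 0x0A 0xFB 0x1B 0x5B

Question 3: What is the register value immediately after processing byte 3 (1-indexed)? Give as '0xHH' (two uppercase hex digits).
After byte 1 (0x8F): reg=0xA4
After byte 2 (0x1C): reg=0x21
After byte 3 (0x15): reg=0x8C

Answer: 0x8C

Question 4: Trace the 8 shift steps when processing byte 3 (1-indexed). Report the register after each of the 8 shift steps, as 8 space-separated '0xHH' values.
After byte 1 (0x8F): reg=0xA4
After byte 2 (0x1C): reg=0x21
Register before byte 3: 0x21
After XOR with byte 0x15: 0x34

Answer: 0x68 0xD0 0xA7 0x49 0x92 0x23 0x46 0x8C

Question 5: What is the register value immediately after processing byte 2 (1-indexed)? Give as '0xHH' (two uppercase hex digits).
Answer: 0x21

Derivation:
After byte 1 (0x8F): reg=0xA4
After byte 2 (0x1C): reg=0x21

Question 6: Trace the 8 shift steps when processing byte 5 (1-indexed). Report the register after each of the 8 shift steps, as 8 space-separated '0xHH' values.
Answer: 0x4A 0x94 0x2F 0x5E 0xBC 0x7F 0xFE 0xFB

Derivation:
After byte 1 (0x8F): reg=0xA4
After byte 2 (0x1C): reg=0x21
After byte 3 (0x15): reg=0x8C
After byte 4 (0xE3): reg=0x0A
Register before byte 5: 0x0A
After XOR with byte 0x2F: 0x25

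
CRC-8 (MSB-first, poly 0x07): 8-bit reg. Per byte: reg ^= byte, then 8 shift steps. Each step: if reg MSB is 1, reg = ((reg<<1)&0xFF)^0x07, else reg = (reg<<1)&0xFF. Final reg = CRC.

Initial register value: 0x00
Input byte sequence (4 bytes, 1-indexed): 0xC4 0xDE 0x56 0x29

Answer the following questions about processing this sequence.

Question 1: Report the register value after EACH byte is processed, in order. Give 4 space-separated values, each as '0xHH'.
0x52 0xAD 0xEF 0x5C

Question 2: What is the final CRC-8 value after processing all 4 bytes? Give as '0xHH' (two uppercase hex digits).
After byte 1 (0xC4): reg=0x52
After byte 2 (0xDE): reg=0xAD
After byte 3 (0x56): reg=0xEF
After byte 4 (0x29): reg=0x5C

Answer: 0x5C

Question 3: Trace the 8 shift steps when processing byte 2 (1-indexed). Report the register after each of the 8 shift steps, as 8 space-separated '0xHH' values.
After byte 1 (0xC4): reg=0x52
Register before byte 2: 0x52
After XOR with byte 0xDE: 0x8C

Answer: 0x1F 0x3E 0x7C 0xF8 0xF7 0xE9 0xD5 0xAD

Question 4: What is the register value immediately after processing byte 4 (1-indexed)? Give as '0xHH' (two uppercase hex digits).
Answer: 0x5C

Derivation:
After byte 1 (0xC4): reg=0x52
After byte 2 (0xDE): reg=0xAD
After byte 3 (0x56): reg=0xEF
After byte 4 (0x29): reg=0x5C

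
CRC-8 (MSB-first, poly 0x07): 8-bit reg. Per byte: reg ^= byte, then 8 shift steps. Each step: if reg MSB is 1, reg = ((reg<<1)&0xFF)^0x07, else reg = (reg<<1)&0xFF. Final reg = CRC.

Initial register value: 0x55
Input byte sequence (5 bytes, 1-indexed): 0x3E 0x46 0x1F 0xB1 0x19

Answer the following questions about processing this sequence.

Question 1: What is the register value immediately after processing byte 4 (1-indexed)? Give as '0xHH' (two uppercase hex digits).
Answer: 0xAE

Derivation:
After byte 1 (0x3E): reg=0x16
After byte 2 (0x46): reg=0xB7
After byte 3 (0x1F): reg=0x51
After byte 4 (0xB1): reg=0xAE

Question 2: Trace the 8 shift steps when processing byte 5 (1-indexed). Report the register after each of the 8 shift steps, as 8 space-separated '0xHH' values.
Answer: 0x69 0xD2 0xA3 0x41 0x82 0x03 0x06 0x0C

Derivation:
After byte 1 (0x3E): reg=0x16
After byte 2 (0x46): reg=0xB7
After byte 3 (0x1F): reg=0x51
After byte 4 (0xB1): reg=0xAE
Register before byte 5: 0xAE
After XOR with byte 0x19: 0xB7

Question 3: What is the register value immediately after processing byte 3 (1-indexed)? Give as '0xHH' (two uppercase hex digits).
Answer: 0x51

Derivation:
After byte 1 (0x3E): reg=0x16
After byte 2 (0x46): reg=0xB7
After byte 3 (0x1F): reg=0x51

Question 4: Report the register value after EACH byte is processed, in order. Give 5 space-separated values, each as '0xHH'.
0x16 0xB7 0x51 0xAE 0x0C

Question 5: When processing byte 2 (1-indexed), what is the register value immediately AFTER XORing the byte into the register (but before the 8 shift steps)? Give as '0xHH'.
Register before byte 2: 0x16
Byte 2: 0x46
0x16 XOR 0x46 = 0x50

Answer: 0x50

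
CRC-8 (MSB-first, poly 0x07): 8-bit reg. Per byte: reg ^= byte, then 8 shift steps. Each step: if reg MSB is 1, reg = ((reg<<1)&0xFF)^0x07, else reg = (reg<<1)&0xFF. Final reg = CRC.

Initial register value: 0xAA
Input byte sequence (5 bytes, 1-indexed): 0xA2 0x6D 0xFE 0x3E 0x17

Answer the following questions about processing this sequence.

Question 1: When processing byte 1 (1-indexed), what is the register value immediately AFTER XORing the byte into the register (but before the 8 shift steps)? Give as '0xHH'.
Register before byte 1: 0xAA
Byte 1: 0xA2
0xAA XOR 0xA2 = 0x08

Answer: 0x08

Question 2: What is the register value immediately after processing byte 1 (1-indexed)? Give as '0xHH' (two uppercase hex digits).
Answer: 0x38

Derivation:
After byte 1 (0xA2): reg=0x38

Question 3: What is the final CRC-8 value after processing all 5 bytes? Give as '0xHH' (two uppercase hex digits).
Answer: 0xB8

Derivation:
After byte 1 (0xA2): reg=0x38
After byte 2 (0x6D): reg=0xAC
After byte 3 (0xFE): reg=0xB9
After byte 4 (0x3E): reg=0x9C
After byte 5 (0x17): reg=0xB8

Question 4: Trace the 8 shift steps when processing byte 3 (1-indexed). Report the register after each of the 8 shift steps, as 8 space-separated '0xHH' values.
Answer: 0xA4 0x4F 0x9E 0x3B 0x76 0xEC 0xDF 0xB9

Derivation:
After byte 1 (0xA2): reg=0x38
After byte 2 (0x6D): reg=0xAC
Register before byte 3: 0xAC
After XOR with byte 0xFE: 0x52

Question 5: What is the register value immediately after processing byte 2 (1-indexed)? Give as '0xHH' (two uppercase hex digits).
After byte 1 (0xA2): reg=0x38
After byte 2 (0x6D): reg=0xAC

Answer: 0xAC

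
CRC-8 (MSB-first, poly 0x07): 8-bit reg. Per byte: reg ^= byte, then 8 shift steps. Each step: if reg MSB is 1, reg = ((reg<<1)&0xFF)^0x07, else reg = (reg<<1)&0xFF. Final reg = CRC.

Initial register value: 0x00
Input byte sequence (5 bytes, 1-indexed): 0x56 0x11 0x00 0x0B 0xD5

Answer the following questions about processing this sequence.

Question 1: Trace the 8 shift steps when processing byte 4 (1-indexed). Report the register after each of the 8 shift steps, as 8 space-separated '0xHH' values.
Answer: 0x20 0x40 0x80 0x07 0x0E 0x1C 0x38 0x70

Derivation:
After byte 1 (0x56): reg=0xA5
After byte 2 (0x11): reg=0x05
After byte 3 (0x00): reg=0x1B
Register before byte 4: 0x1B
After XOR with byte 0x0B: 0x10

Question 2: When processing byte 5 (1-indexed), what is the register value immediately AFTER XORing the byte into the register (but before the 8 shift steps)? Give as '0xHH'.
Register before byte 5: 0x70
Byte 5: 0xD5
0x70 XOR 0xD5 = 0xA5

Answer: 0xA5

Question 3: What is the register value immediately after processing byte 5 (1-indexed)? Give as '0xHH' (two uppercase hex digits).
After byte 1 (0x56): reg=0xA5
After byte 2 (0x11): reg=0x05
After byte 3 (0x00): reg=0x1B
After byte 4 (0x0B): reg=0x70
After byte 5 (0xD5): reg=0x72

Answer: 0x72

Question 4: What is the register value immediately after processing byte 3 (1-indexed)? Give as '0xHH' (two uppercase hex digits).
Answer: 0x1B

Derivation:
After byte 1 (0x56): reg=0xA5
After byte 2 (0x11): reg=0x05
After byte 3 (0x00): reg=0x1B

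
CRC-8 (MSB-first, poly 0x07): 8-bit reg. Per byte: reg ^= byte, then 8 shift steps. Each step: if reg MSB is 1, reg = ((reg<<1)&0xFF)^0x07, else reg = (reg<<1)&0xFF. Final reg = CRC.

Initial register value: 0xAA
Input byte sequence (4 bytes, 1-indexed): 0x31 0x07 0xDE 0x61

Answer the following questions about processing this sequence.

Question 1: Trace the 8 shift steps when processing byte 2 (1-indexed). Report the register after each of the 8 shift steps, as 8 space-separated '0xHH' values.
Answer: 0x99 0x35 0x6A 0xD4 0xAF 0x59 0xB2 0x63

Derivation:
After byte 1 (0x31): reg=0xC8
Register before byte 2: 0xC8
After XOR with byte 0x07: 0xCF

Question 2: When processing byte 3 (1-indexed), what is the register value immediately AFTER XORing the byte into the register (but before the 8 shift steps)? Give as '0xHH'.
Register before byte 3: 0x63
Byte 3: 0xDE
0x63 XOR 0xDE = 0xBD

Answer: 0xBD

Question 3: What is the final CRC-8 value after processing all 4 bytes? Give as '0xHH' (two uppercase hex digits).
After byte 1 (0x31): reg=0xC8
After byte 2 (0x07): reg=0x63
After byte 3 (0xDE): reg=0x3A
After byte 4 (0x61): reg=0x86

Answer: 0x86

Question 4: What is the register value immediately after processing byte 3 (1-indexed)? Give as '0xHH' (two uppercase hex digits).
After byte 1 (0x31): reg=0xC8
After byte 2 (0x07): reg=0x63
After byte 3 (0xDE): reg=0x3A

Answer: 0x3A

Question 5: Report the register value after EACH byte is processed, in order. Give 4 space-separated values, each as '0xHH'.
0xC8 0x63 0x3A 0x86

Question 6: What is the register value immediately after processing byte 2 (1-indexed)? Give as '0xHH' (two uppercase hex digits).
After byte 1 (0x31): reg=0xC8
After byte 2 (0x07): reg=0x63

Answer: 0x63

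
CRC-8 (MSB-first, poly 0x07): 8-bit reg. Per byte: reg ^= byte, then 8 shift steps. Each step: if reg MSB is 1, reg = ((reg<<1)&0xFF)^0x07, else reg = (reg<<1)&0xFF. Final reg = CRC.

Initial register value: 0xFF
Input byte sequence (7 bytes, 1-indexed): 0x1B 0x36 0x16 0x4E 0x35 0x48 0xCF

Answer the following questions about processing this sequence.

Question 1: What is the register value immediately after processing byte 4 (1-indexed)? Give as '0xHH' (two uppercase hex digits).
After byte 1 (0x1B): reg=0xB2
After byte 2 (0x36): reg=0x95
After byte 3 (0x16): reg=0x80
After byte 4 (0x4E): reg=0x64

Answer: 0x64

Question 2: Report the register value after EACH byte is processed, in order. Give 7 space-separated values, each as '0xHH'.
0xB2 0x95 0x80 0x64 0xB0 0xE6 0xDF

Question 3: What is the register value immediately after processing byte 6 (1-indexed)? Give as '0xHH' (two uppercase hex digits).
Answer: 0xE6

Derivation:
After byte 1 (0x1B): reg=0xB2
After byte 2 (0x36): reg=0x95
After byte 3 (0x16): reg=0x80
After byte 4 (0x4E): reg=0x64
After byte 5 (0x35): reg=0xB0
After byte 6 (0x48): reg=0xE6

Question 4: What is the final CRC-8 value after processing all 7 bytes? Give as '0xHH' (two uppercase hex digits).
After byte 1 (0x1B): reg=0xB2
After byte 2 (0x36): reg=0x95
After byte 3 (0x16): reg=0x80
After byte 4 (0x4E): reg=0x64
After byte 5 (0x35): reg=0xB0
After byte 6 (0x48): reg=0xE6
After byte 7 (0xCF): reg=0xDF

Answer: 0xDF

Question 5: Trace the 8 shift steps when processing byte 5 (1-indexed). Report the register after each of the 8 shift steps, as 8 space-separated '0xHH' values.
Answer: 0xA2 0x43 0x86 0x0B 0x16 0x2C 0x58 0xB0

Derivation:
After byte 1 (0x1B): reg=0xB2
After byte 2 (0x36): reg=0x95
After byte 3 (0x16): reg=0x80
After byte 4 (0x4E): reg=0x64
Register before byte 5: 0x64
After XOR with byte 0x35: 0x51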